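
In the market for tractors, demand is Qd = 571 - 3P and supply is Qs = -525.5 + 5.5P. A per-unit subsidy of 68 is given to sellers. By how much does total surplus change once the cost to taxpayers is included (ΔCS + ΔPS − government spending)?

Net change in total surplus = -4488

Pre-subsidy: 571 - 3P = -525.5 + 5.5P gives P* = 129, Q* = 184.
With the subsidy, sellers receive Ps = Pb + 68 for each unit, where Pb is the price buyers pay.
Supply in terms of Pb becomes Qs = -525.5 + 5.5(Pb + 68) = -151.5 + 5.5Pb. Setting this equal to demand: 571 - 3Pb = -151.5 + 5.5Pb, so Pb = 85.
Sellers receive Ps = 85 + 68 = 153; Q' = 571 − 3·85 = 316.
ΔCS = ½(184 + 316)(129 − 85) = 11000; ΔPS = ½(184 + 316)(153 − 129) = 6000.
Government spending = 68 × 316 = 21488.
Net change = 11000 + 6000 − 21488 = -4488. The loss equals the DWL triangle ½·68·132.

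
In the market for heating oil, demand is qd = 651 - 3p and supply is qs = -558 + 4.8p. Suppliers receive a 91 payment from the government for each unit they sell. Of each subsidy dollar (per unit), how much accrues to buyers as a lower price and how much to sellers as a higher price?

Pre-subsidy: 651 - 3p = -558 + 4.8p gives p* = 155, q* = 186.
With the subsidy, sellers receive ps = pb + 91 for each unit, where pb is the price buyers pay.
Supply in terms of pb becomes qs = -558 + 4.8(pb + 91) = -121.2 + 4.8pb. Setting this equal to demand: 651 - 3pb = -121.2 + 4.8pb, so pb = 99.
Sellers receive ps = 99 + 91 = 190; q' = 651 − 3·99 = 354.
Buyers' price falls by p* − pb = 155 − 99 = 56; sellers' price rises by ps − p* = 190 − 155 = 35.

Buyers gain 56 per unit; sellers gain 35 per unit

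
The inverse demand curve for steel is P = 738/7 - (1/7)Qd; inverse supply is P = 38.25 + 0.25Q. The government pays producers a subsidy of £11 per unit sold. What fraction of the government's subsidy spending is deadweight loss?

DWL / government spending = 14/199

Pre-subsidy: 738/7 - (1/7)Q = 38.25 + 0.25Q gives Q* = 171 and P* = 81.
With the subsidy, sellers receive Ps = Pb + 11 for each unit, where Pb is the price buyers pay.
On the curves, Pb = 738/7 - (1/7)Q and Ps = 38.25 + 0.25Q; the wedge Ps − Pb = 11 gives 38.25 + 0.25Q − (738/7 - (1/7)Q) = 11, so Q' = 199.
Then Pb = 738/7 − (1/7)·199 = 77 and Ps = 38.25 + 0.25·199 = 88.
ΔCS = ½(171 + 199)(81 − 77) = 740; ΔPS = ½(171 + 199)(88 − 81) = 1295.
Government spending = 11 × 199 = 2189.
DWL = ½ × 11 × (199 − 171) = 154; fraction = 154 / 2189 = 14/199.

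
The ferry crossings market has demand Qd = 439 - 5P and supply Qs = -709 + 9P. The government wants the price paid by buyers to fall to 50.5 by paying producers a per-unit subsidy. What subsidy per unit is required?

At a buyer price of 50.5, quantity demanded is 439 − 5·50.5 = 186.5.
Sellers supply 186.5 only when they receive Ps with -709 + 9·Ps = 186.5, i.e. Ps = 99.5.
s = Ps − Pb = 99.5 − 50.5 = 49.

Required subsidy s = 49 per unit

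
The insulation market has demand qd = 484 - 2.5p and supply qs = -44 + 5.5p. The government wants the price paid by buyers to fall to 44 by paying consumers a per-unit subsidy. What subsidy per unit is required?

At a buyer price of 44, quantity demanded is 484 − 2.5·44 = 374.
Sellers supply 374 only when they receive ps with -44 + 5.5·ps = 374, i.e. ps = 76.
s = ps − pb = 76 − 44 = 32.

Required subsidy s = 32 per unit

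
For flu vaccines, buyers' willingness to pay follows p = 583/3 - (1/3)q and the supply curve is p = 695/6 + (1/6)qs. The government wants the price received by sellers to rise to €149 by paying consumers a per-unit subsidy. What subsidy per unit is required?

At a seller price of 149, quantity supplied is -695 + 6·149 = 199.
Buyers absorb 199 only when they pay pb = 583/3 − (1/3)·199 = 128.
s = ps − pb = 149 − 128 = 21.

Required subsidy s = €21 per unit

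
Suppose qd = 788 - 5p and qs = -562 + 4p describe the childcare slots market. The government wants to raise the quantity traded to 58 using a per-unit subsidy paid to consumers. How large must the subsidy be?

Required subsidy s = 9 per unit

At q = 58, invert demand for the buyer price: pb = (788 − 58)/5 = 146; invert supply for the seller price: ps = (58 − (-562))/4 = 155.
The subsidy must fill the gap: s = ps − pb = 155 − 146 = 9.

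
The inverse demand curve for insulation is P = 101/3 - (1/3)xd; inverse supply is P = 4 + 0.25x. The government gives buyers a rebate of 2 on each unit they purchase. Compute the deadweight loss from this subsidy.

Pre-subsidy: 101/3 - (1/3)x = 4 + 0.25x gives x* = 356/7 and P* = 117/7.
With the rebate, buyers effectively pay Pb = Ps − 2, where Ps is the price sellers receive.
On the curves, Pb = 101/3 - (1/3)x and Ps = 4 + 0.25x; the wedge Ps − Pb = 2 gives 4 + 0.25x − (101/3 - (1/3)x) = 2, so x' = 380/7.
Then Pb = 101/3 − (1/3)·(380/7) = 109/7 and Ps = 4 + 0.25·(380/7) = 123/7.
The subsidy expands output by 380/7 − 356/7 = 24/7 past the efficient level; on those units the gap between marginal cost and willingness to pay runs from 0 up to 2.
DWL = ½ × 2 × 24/7 = 24/7.

Deadweight loss = 24/7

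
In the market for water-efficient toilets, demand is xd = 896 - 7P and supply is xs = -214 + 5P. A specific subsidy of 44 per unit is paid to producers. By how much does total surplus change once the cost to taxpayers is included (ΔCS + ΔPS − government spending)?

Pre-subsidy: 896 - 7P = -214 + 5P gives P* = 92.5, x* = 248.5.
With the subsidy, sellers receive Ps = Pb + 44 for each unit, where Pb is the price buyers pay.
Supply in terms of Pb becomes xs = -214 + 5(Pb + 44) = 6 + 5Pb. Setting this equal to demand: 896 - 7Pb = 6 + 5Pb, so Pb = 445/6.
Sellers receive Ps = 445/6 + 44 = 709/6; x' = 896 − 7·(445/6) = 2261/6.
ΔCS = ½(248.5 + 2261/6)(92.5 − 445/6) = 51590/9; ΔPS = ½(248.5 + 2261/6)(709/6 − 92.5) = 72226/9.
Government spending = 44 × 2261/6 = 49742/3.
Net change = 51590/9 + 72226/9 − 49742/3 = -8470/3. The loss equals the DWL triangle ½·44·385/3.

Net change in total surplus = -8470/3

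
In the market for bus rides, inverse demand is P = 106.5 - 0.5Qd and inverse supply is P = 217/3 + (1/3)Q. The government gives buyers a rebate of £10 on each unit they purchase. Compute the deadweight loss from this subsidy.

Deadweight loss = £60

Pre-subsidy: 106.5 - 0.5Q = 217/3 + (1/3)Q gives Q* = 41 and P* = 86.
With the rebate, buyers effectively pay Pb = Ps − 10, where Ps is the price sellers receive.
On the curves, Pb = 106.5 - 0.5Q and Ps = 217/3 + (1/3)Q; the wedge Ps − Pb = 10 gives 217/3 + (1/3)Q − (106.5 - 0.5Q) = 10, so Q' = 53.
Then Pb = 106.5 − 0.5·53 = 80 and Ps = 217/3 + (1/3)·53 = 90.
The subsidy expands output by 53 − 41 = 12 past the efficient level; on those units the gap between marginal cost and willingness to pay runs from 0 up to 10.
DWL = ½ × 10 × 12 = 60.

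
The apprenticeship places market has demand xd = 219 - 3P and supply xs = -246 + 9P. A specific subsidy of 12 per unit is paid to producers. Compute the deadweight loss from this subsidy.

Deadweight loss = 162

Pre-subsidy: 219 - 3P = -246 + 9P gives P* = 38.75, x* = 102.75.
With the subsidy, sellers receive Ps = Pb + 12 for each unit, where Pb is the price buyers pay.
Supply in terms of Pb becomes xs = -246 + 9(Pb + 12) = -138 + 9Pb. Setting this equal to demand: 219 - 3Pb = -138 + 9Pb, so Pb = 29.75.
Sellers receive Ps = 29.75 + 12 = 41.75; x' = 219 − 3·29.75 = 129.75.
The subsidy expands output by 129.75 − 102.75 = 27 past the efficient level; on those units the gap between marginal cost and willingness to pay runs from 0 up to 12.
DWL = ½ × 12 × 27 = 162.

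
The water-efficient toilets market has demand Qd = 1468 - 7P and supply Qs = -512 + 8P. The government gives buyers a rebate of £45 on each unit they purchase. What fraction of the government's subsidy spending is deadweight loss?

Pre-subsidy: 1468 - 7P = -512 + 8P gives P* = 132, Q* = 544.
With the rebate, buyers effectively pay Pb = Ps − 45, where Ps is the price sellers receive.
Demand in terms of Ps becomes Qd = 1468 − 7(Ps − 45) = 1783 - 7Ps. Setting this equal to supply: 1783 - 7Ps = -512 + 8Ps, so Ps = 153.
Buyers pay Pb = 153 − 45 = 108; Q' = -512 + 8·153 = 712.
ΔCS = ½(544 + 712)(132 − 108) = 15072; ΔPS = ½(544 + 712)(153 − 132) = 13188.
Government spending = 45 × 712 = 32040.
DWL = ½ × 45 × (712 − 544) = 3780; fraction = 3780 / 32040 = 21/178.

DWL / government spending = 21/178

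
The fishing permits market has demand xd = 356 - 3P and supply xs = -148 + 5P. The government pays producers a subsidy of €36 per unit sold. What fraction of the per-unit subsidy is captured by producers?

Producer share = 0.375

Pre-subsidy: 356 - 3P = -148 + 5P gives P* = 63, x* = 167.
With the subsidy, sellers receive Ps = Pb + 36 for each unit, where Pb is the price buyers pay.
Supply in terms of Pb becomes xs = -148 + 5(Pb + 36) = 32 + 5Pb. Setting this equal to demand: 356 - 3Pb = 32 + 5Pb, so Pb = 40.5.
Sellers receive Ps = 40.5 + 36 = 76.5; x' = 356 − 3·40.5 = 234.5.
Buyers' price falls by P* − Pb = 63 − 40.5 = 22.5; sellers' price rises by Ps − P* = 76.5 − 63 = 13.5.
So producers capture 13.5/36 = 0.375 of each unit of subsidy.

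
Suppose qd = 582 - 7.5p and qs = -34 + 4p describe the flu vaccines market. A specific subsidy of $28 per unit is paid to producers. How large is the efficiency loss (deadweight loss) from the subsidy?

Deadweight loss = 23520/23

Pre-subsidy: 582 - 7.5p = -34 + 4p gives p* = 1232/23, q* = 4146/23.
With the subsidy, sellers receive ps = pb + 28 for each unit, where pb is the price buyers pay.
Supply in terms of pb becomes qs = -34 + 4(pb + 28) = 78 + 4pb. Setting this equal to demand: 582 - 7.5pb = 78 + 4pb, so pb = 1008/23.
Sellers receive ps = 1008/23 + 28 = 1652/23; q' = 582 − 7.5·(1008/23) = 5826/23.
The subsidy expands output by 5826/23 − 4146/23 = 1680/23 past the efficient level; on those units the gap between marginal cost and willingness to pay runs from 0 up to 28.
DWL = ½ × 28 × 1680/23 = 23520/23.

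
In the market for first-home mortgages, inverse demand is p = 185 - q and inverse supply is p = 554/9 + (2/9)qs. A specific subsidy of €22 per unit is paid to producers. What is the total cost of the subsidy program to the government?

Pre-subsidy: 185 - q = 554/9 + (2/9)q gives q* = 101 and p* = 84.
With the subsidy, sellers receive ps = pb + 22 for each unit, where pb is the price buyers pay.
On the curves, pb = 185 - q and ps = 554/9 + (2/9)q; the wedge ps − pb = 22 gives 554/9 + (2/9)q − (185 - q) = 22, so q' = 119.
Then pb = 185 − 1·119 = 66 and ps = 554/9 + (2/9)·119 = 88.
Government outlay = subsidy × quantity = 22 × 119 = 2618.

Government cost = €2618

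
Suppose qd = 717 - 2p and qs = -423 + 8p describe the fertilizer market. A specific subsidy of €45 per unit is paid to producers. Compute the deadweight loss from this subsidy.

Deadweight loss = €1620

Pre-subsidy: 717 - 2p = -423 + 8p gives p* = 114, q* = 489.
With the subsidy, sellers receive ps = pb + 45 for each unit, where pb is the price buyers pay.
Supply in terms of pb becomes qs = -423 + 8(pb + 45) = -63 + 8pb. Setting this equal to demand: 717 - 2pb = -63 + 8pb, so pb = 78.
Sellers receive ps = 78 + 45 = 123; q' = 717 − 2·78 = 561.
The subsidy expands output by 561 − 489 = 72 past the efficient level; on those units the gap between marginal cost and willingness to pay runs from 0 up to 45.
DWL = ½ × 45 × 72 = 1620.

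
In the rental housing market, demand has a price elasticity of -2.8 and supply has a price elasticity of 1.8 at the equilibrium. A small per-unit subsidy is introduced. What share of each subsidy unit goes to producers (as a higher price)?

Producer share = 14/23

For a small subsidy around the equilibrium, the benefit split depends on the relative slopes, which at a point are proportional to the elasticities.
Buyer share = εs/(εs + |εd|) = 1.8/(1.8 + 2.8) = 9/23; seller share = |εd|/(εs + |εd|) = 14/23.
So producers capture 14/23 of the subsidy.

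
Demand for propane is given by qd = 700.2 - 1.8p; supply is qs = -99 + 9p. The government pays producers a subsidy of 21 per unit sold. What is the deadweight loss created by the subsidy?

Deadweight loss = 330.75

Pre-subsidy: 700.2 - 1.8p = -99 + 9p gives p* = 74, q* = 567.
With the subsidy, sellers receive ps = pb + 21 for each unit, where pb is the price buyers pay.
Supply in terms of pb becomes qs = -99 + 9(pb + 21) = 90 + 9pb. Setting this equal to demand: 700.2 - 1.8pb = 90 + 9pb, so pb = 56.5.
Sellers receive ps = 56.5 + 21 = 77.5; q' = 700.2 − 1.8·56.5 = 598.5.
The subsidy expands output by 598.5 − 567 = 31.5 past the efficient level; on those units the gap between marginal cost and willingness to pay runs from 0 up to 21.
DWL = ½ × 21 × 31.5 = 330.75.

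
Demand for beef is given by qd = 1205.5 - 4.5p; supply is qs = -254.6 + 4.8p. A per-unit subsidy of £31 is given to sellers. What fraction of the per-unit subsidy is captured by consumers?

Consumer share = 16/31

Pre-subsidy: 1205.5 - 4.5p = -254.6 + 4.8p gives p* = 157, q* = 499.
With the subsidy, sellers receive ps = pb + 31 for each unit, where pb is the price buyers pay.
Supply in terms of pb becomes qs = -254.6 + 4.8(pb + 31) = -105.8 + 4.8pb. Setting this equal to demand: 1205.5 - 4.5pb = -105.8 + 4.8pb, so pb = 141.
Sellers receive ps = 141 + 31 = 172; q' = 1205.5 − 4.5·141 = 571.
Buyers' price falls by p* − pb = 157 − 141 = 16; sellers' price rises by ps − p* = 172 − 157 = 15.
So consumers capture 16/31 = 16/31 of each unit of subsidy.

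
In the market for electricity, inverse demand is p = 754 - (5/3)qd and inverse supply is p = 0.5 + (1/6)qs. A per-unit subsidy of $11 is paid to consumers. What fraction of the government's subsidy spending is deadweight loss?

Pre-subsidy: 754 - (5/3)q = 0.5 + (1/6)q gives q* = 411 and p* = 69.
With the rebate, buyers effectively pay pb = ps − 11, where ps is the price sellers receive.
On the curves, pb = 754 - (5/3)q and ps = 0.5 + (1/6)q; the wedge ps − pb = 11 gives 0.5 + (1/6)q − (754 - (5/3)q) = 11, so q' = 417.
Then pb = 754 − (5/3)·417 = 59 and ps = 0.5 + (1/6)·417 = 70.
ΔCS = ½(411 + 417)(69 − 59) = 4140; ΔPS = ½(411 + 417)(70 − 69) = 414.
Government spending = 11 × 417 = 4587.
DWL = ½ × 11 × (417 − 411) = 33; fraction = 33 / 4587 = 1/139.

DWL / government spending = 1/139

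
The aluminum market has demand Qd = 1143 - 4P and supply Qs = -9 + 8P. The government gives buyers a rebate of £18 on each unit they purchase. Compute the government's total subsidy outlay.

Pre-subsidy: 1143 - 4P = -9 + 8P gives P* = 96, Q* = 759.
With the rebate, buyers effectively pay Pb = Ps − 18, where Ps is the price sellers receive.
Demand in terms of Ps becomes Qd = 1143 − 4(Ps − 18) = 1215 - 4Ps. Setting this equal to supply: 1215 - 4Ps = -9 + 8Ps, so Ps = 102.
Buyers pay Pb = 102 − 18 = 84; Q' = -9 + 8·102 = 807.
Government outlay = subsidy × quantity = 18 × 807 = 14526.

Government cost = £14526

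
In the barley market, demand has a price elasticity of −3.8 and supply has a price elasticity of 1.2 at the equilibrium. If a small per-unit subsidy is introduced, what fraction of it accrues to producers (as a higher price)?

Producer share = 0.76

For a small subsidy around the equilibrium, the benefit split depends on the relative slopes, which at a point are proportional to the elasticities.
Buyer share = εs/(εs + |εd|) = 1.2/(1.2 + 3.8) = 0.24; seller share = |εd|/(εs + |εd|) = 0.76.
So producers capture 0.76 of the subsidy.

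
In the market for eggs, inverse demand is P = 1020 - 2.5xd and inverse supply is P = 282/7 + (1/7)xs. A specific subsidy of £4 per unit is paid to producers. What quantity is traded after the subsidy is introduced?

Pre-subsidy: 1020 - 2.5x = 282/7 + (1/7)x gives x* = 13716/37 and P* = 3450/37.
With the subsidy, sellers receive Ps = Pb + 4 for each unit, where Pb is the price buyers pay.
On the curves, Pb = 1020 - 2.5x and Ps = 282/7 + (1/7)x; the wedge Ps − Pb = 4 gives 282/7 + (1/7)x − (1020 - 2.5x) = 4, so x' = 13772/37.
Then Pb = 1020 − 2.5·(13772/37) = 3310/37 and Ps = 282/7 + (1/7)·(13772/37) = 3458/37.

x' = 13772/37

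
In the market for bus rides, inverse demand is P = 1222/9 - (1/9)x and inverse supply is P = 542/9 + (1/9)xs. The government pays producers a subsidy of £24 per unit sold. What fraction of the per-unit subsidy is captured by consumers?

Consumer share = 0.5

Pre-subsidy: 1222/9 - (1/9)x = 542/9 + (1/9)x gives x* = 340 and P* = 98.
With the subsidy, sellers receive Ps = Pb + 24 for each unit, where Pb is the price buyers pay.
On the curves, Pb = 1222/9 - (1/9)x and Ps = 542/9 + (1/9)x; the wedge Ps − Pb = 24 gives 542/9 + (1/9)x − (1222/9 - (1/9)x) = 24, so x' = 448.
Then Pb = 1222/9 − (1/9)·448 = 86 and Ps = 542/9 + (1/9)·448 = 110.
Buyers' price falls by P* − Pb = 98 − 86 = 12; sellers' price rises by Ps − P* = 110 − 98 = 12.
So consumers capture 12/24 = 0.5 of each unit of subsidy.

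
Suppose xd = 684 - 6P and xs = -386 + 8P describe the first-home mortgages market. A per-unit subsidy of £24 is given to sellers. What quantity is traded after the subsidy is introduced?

x' = 2154/7

Pre-subsidy: 684 - 6P = -386 + 8P gives P* = 535/7, x* = 1578/7.
With the subsidy, sellers receive Ps = Pb + 24 for each unit, where Pb is the price buyers pay.
Supply in terms of Pb becomes xs = -386 + 8(Pb + 24) = -194 + 8Pb. Setting this equal to demand: 684 - 6Pb = -194 + 8Pb, so Pb = 439/7.
Sellers receive Ps = 439/7 + 24 = 607/7; x' = 684 − 6·(439/7) = 2154/7.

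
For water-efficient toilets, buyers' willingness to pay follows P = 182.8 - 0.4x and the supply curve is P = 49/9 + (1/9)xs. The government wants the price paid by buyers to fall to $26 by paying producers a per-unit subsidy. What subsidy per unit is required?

At a buyer price of 26, quantity demanded is 457 − 2.5·26 = 392.
Sellers supply 392 only when they receive Ps = 49/9 + (1/9)·392 = 49.
s = Ps − Pb = 49 − 26 = 23.

Required subsidy s = $23 per unit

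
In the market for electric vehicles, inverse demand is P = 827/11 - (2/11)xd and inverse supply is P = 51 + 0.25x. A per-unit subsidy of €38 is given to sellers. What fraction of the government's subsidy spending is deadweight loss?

DWL / government spending = 11/36

Pre-subsidy: 827/11 - (2/11)x = 51 + 0.25x gives x* = 56 and P* = 65.
With the subsidy, sellers receive Ps = Pb + 38 for each unit, where Pb is the price buyers pay.
On the curves, Pb = 827/11 - (2/11)x and Ps = 51 + 0.25x; the wedge Ps − Pb = 38 gives 51 + 0.25x − (827/11 - (2/11)x) = 38, so x' = 144.
Then Pb = 827/11 − (2/11)·144 = 49 and Ps = 51 + 0.25·144 = 87.
ΔCS = ½(56 + 144)(65 − 49) = 1600; ΔPS = ½(56 + 144)(87 − 65) = 2200.
Government spending = 38 × 144 = 5472.
DWL = ½ × 38 × (144 − 56) = 1672; fraction = 1672 / 5472 = 11/36.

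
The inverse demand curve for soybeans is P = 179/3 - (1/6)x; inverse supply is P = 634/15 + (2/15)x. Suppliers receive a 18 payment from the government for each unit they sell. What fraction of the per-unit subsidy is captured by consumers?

Consumer share = 5/9

Pre-subsidy: 179/3 - (1/6)x = 634/15 + (2/15)x gives x* = 58 and P* = 50.
With the subsidy, sellers receive Ps = Pb + 18 for each unit, where Pb is the price buyers pay.
On the curves, Pb = 179/3 - (1/6)x and Ps = 634/15 + (2/15)x; the wedge Ps − Pb = 18 gives 634/15 + (2/15)x − (179/3 - (1/6)x) = 18, so x' = 118.
Then Pb = 179/3 − (1/6)·118 = 40 and Ps = 634/15 + (2/15)·118 = 58.
Buyers' price falls by P* − Pb = 50 − 40 = 10; sellers' price rises by Ps − P* = 58 − 50 = 8.
So consumers capture 10/18 = 5/9 of each unit of subsidy.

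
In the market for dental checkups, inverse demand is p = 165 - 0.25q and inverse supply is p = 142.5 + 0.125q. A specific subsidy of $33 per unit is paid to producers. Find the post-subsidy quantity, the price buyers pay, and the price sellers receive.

Pre-subsidy: 165 - 0.25q = 142.5 + 0.125q gives q* = 60 and p* = 150.
With the subsidy, sellers receive ps = pb + 33 for each unit, where pb is the price buyers pay.
On the curves, pb = 165 - 0.25q and ps = 142.5 + 0.125q; the wedge ps − pb = 33 gives 142.5 + 0.125q − (165 - 0.25q) = 33, so q' = 148.
Then pb = 165 − 0.25·148 = 128 and ps = 142.5 + 0.125·148 = 161.

q' = 148; buyers pay $128; sellers receive $161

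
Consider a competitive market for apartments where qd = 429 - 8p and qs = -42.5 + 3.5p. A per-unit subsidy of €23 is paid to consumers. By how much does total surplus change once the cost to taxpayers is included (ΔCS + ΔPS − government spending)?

Pre-subsidy: 429 - 8p = -42.5 + 3.5p gives p* = 41, q* = 101.
With the rebate, buyers effectively pay pb = ps − 23, where ps is the price sellers receive.
Demand in terms of ps becomes qd = 429 − 8(ps − 23) = 613 - 8ps. Setting this equal to supply: 613 - 8ps = -42.5 + 3.5ps, so ps = 57.
Buyers pay pb = 57 − 23 = 34; q' = -42.5 + 3.5·57 = 157.
ΔCS = ½(101 + 157)(41 − 34) = 903; ΔPS = ½(101 + 157)(57 − 41) = 2064.
Government spending = 23 × 157 = 3611.
Net change = 903 + 2064 − 3611 = -644. The loss equals the DWL triangle ½·23·56.

Net change in total surplus = -€644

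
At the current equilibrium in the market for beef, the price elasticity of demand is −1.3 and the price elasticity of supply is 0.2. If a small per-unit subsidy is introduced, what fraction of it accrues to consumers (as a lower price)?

Consumer share = 2/15

For a small subsidy around the equilibrium, the benefit split depends on the relative slopes, which at a point are proportional to the elasticities.
Buyer share = εs/(εs + |εd|) = 0.2/(0.2 + 1.3) = 2/15; seller share = |εd|/(εs + |εd|) = 13/15.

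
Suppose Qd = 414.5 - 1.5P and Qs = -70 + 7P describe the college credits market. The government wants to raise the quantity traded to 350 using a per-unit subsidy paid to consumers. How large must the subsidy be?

At Q = 350, invert demand for the buyer price: Pb = (414.5 − 350)/1.5 = 43; invert supply for the seller price: Ps = (350 − (-70))/7 = 60.
The subsidy must fill the gap: s = Ps − Pb = 60 − 43 = 17.

Required subsidy s = 17 per unit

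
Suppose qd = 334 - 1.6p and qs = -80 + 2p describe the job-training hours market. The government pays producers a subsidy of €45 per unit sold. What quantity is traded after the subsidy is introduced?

q' = 190

Pre-subsidy: 334 - 1.6p = -80 + 2p gives p* = 115, q* = 150.
With the subsidy, sellers receive ps = pb + 45 for each unit, where pb is the price buyers pay.
Supply in terms of pb becomes qs = -80 + 2(pb + 45) = 10 + 2pb. Setting this equal to demand: 334 - 1.6pb = 10 + 2pb, so pb = 90.
Sellers receive ps = 90 + 45 = 135; q' = 334 − 1.6·90 = 190.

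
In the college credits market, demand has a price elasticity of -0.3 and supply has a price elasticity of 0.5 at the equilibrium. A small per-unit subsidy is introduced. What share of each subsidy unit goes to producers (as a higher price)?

For a small subsidy around the equilibrium, the benefit split depends on the relative slopes, which at a point are proportional to the elasticities.
Buyer share = εs/(εs + |εd|) = 0.5/(0.5 + 0.3) = 0.625; seller share = |εd|/(εs + |εd|) = 0.375.
So producers capture 0.375 of the subsidy.

Producer share = 0.375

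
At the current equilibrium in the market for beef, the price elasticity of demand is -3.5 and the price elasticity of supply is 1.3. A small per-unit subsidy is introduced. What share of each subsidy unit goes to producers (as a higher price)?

For a small subsidy around the equilibrium, the benefit split depends on the relative slopes, which at a point are proportional to the elasticities.
Buyer share = εs/(εs + |εd|) = 1.3/(1.3 + 3.5) = 13/48; seller share = |εd|/(εs + |εd|) = 35/48.
So producers capture 35/48 of the subsidy.

Producer share = 35/48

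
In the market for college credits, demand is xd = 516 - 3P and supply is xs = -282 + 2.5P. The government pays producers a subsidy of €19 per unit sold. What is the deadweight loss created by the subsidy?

Deadweight loss = 5415/22

Pre-subsidy: 516 - 3P = -282 + 2.5P gives P* = 1596/11, x* = 888/11.
With the subsidy, sellers receive Ps = Pb + 19 for each unit, where Pb is the price buyers pay.
Supply in terms of Pb becomes xs = -282 + 2.5(Pb + 19) = -234.5 + 2.5Pb. Setting this equal to demand: 516 - 3Pb = -234.5 + 2.5Pb, so Pb = 1501/11.
Sellers receive Ps = 1501/11 + 19 = 1710/11; x' = 516 − 3·(1501/11) = 1173/11.
The subsidy expands output by 1173/11 − 888/11 = 285/11 past the efficient level; on those units the gap between marginal cost and willingness to pay runs from 0 up to 19.
DWL = ½ × 19 × 285/11 = 5415/22.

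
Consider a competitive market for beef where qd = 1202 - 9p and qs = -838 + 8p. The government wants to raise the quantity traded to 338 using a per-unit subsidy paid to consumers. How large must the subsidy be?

At q = 338, invert demand for the buyer price: pb = (1202 − 338)/9 = 96; invert supply for the seller price: ps = (338 − (-838))/8 = 147.
The subsidy must fill the gap: s = ps − pb = 147 − 96 = 51.

Required subsidy s = 51 per unit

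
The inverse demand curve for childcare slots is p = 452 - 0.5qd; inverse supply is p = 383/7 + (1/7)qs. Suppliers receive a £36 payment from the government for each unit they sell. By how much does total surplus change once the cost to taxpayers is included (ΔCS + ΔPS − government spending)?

Net change in total surplus = -£1008

Pre-subsidy: 452 - 0.5q = 383/7 + (1/7)q gives q* = 618 and p* = 143.
With the subsidy, sellers receive ps = pb + 36 for each unit, where pb is the price buyers pay.
On the curves, pb = 452 - 0.5q and ps = 383/7 + (1/7)q; the wedge ps − pb = 36 gives 383/7 + (1/7)q − (452 - 0.5q) = 36, so q' = 674.
Then pb = 452 − 0.5·674 = 115 and ps = 383/7 + (1/7)·674 = 151.
ΔCS = ½(618 + 674)(143 − 115) = 18088; ΔPS = ½(618 + 674)(151 − 143) = 5168.
Government spending = 36 × 674 = 24264.
Net change = 18088 + 5168 − 24264 = -1008. The loss equals the DWL triangle ½·36·56.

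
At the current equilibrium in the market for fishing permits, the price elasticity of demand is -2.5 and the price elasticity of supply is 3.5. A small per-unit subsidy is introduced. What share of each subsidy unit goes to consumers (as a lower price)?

Consumer share = 7/12

For a small subsidy around the equilibrium, the benefit split depends on the relative slopes, which at a point are proportional to the elasticities.
Buyer share = εs/(εs + |εd|) = 3.5/(3.5 + 2.5) = 7/12; seller share = |εd|/(εs + |εd|) = 5/12.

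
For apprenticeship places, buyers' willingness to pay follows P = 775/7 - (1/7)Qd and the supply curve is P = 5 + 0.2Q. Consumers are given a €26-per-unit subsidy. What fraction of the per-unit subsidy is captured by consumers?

Pre-subsidy: 775/7 - (1/7)Q = 5 + 0.2Q gives Q* = 925/3 and P* = 200/3.
With the rebate, buyers effectively pay Pb = Ps − 26, where Ps is the price sellers receive.
On the curves, Pb = 775/7 - (1/7)Q and Ps = 5 + 0.2Q; the wedge Ps − Pb = 26 gives 5 + 0.2Q − (775/7 - (1/7)Q) = 26, so Q' = 2305/6.
Then Pb = 775/7 − (1/7)·(2305/6) = 335/6 and Ps = 5 + 0.2·(2305/6) = 491/6.
Buyers' price falls by P* − Pb = 200/3 − 335/6 = 65/6; sellers' price rises by Ps − P* = 491/6 − 200/3 = 91/6.
So consumers capture (65/6)/26 = 5/12 of each unit of subsidy.

Consumer share = 5/12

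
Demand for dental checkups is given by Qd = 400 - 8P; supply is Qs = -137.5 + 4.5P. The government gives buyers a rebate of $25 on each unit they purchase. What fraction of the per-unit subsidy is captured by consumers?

Consumer share = 0.36

Pre-subsidy: 400 - 8P = -137.5 + 4.5P gives P* = 43, Q* = 56.
With the rebate, buyers effectively pay Pb = Ps − 25, where Ps is the price sellers receive.
Demand in terms of Ps becomes Qd = 400 − 8(Ps − 25) = 600 - 8Ps. Setting this equal to supply: 600 - 8Ps = -137.5 + 4.5Ps, so Ps = 59.
Buyers pay Pb = 59 − 25 = 34; Q' = -137.5 + 4.5·59 = 128.
Buyers' price falls by P* − Pb = 43 − 34 = 9; sellers' price rises by Ps − P* = 59 − 43 = 16.
So consumers capture 9/25 = 0.36 of each unit of subsidy.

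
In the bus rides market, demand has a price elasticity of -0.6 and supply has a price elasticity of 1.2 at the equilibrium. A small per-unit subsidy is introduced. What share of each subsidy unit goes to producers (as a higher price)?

For a small subsidy around the equilibrium, the benefit split depends on the relative slopes, which at a point are proportional to the elasticities.
Buyer share = εs/(εs + |εd|) = 1.2/(1.2 + 0.6) = 2/3; seller share = |εd|/(εs + |εd|) = 1/3.
So producers capture 1/3 of the subsidy.

Producer share = 1/3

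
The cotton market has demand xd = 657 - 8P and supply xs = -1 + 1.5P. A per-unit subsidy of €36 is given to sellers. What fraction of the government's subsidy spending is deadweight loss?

Pre-subsidy: 657 - 8P = -1 + 1.5P gives P* = 1316/19, x* = 1955/19.
With the subsidy, sellers receive Ps = Pb + 36 for each unit, where Pb is the price buyers pay.
Supply in terms of Pb becomes xs = -1 + 1.5(Pb + 36) = 53 + 1.5Pb. Setting this equal to demand: 657 - 8Pb = 53 + 1.5Pb, so Pb = 1208/19.
Sellers receive Ps = 1208/19 + 36 = 1892/19; x' = 657 − 8·(1208/19) = 2819/19.
ΔCS = ½(1955/19 + 2819/19)(1316/19 − 1208/19) = 257796/361; ΔPS = ½(1955/19 + 2819/19)(1892/19 − 1316/19) = 1374912/361.
Government spending = 36 × 2819/19 = 101484/19.
DWL = ½ × 36 × (2819/19 − 1955/19) = 15552/19; fraction = (15552/19) / (101484/19) = 432/2819.

DWL / government spending = 432/2819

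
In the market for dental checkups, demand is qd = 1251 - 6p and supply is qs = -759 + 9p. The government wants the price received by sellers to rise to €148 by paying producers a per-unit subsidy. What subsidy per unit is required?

Required subsidy s = €35 per unit

At a seller price of 148, quantity supplied is -759 + 9·148 = 573.
Buyers absorb 573 only when they pay pb with 1251 − 6·pb = 573, i.e. pb = 113.
s = ps − pb = 148 − 113 = 35.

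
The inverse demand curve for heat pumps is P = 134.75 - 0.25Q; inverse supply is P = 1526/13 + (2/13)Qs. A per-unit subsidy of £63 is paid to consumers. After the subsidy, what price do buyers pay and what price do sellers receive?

Buyers pay £85; sellers receive £148

Pre-subsidy: 134.75 - 0.25Q = 1526/13 + (2/13)Q gives Q* = 43 and P* = 124.
With the rebate, buyers effectively pay Pb = Ps − 63, where Ps is the price sellers receive.
On the curves, Pb = 134.75 - 0.25Q and Ps = 1526/13 + (2/13)Q; the wedge Ps − Pb = 63 gives 1526/13 + (2/13)Q − (134.75 - 0.25Q) = 63, so Q' = 199.
Then Pb = 134.75 − 0.25·199 = 85 and Ps = 1526/13 + (2/13)·199 = 148.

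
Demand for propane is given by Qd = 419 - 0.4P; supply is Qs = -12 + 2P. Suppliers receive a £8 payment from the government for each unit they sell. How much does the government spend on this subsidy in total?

Pre-subsidy: 419 - 0.4P = -12 + 2P gives P* = 2155/12, Q* = 2083/6.
With the subsidy, sellers receive Ps = Pb + 8 for each unit, where Pb is the price buyers pay.
Supply in terms of Pb becomes Qs = -12 + 2(Pb + 8) = 4 + 2Pb. Setting this equal to demand: 419 - 0.4Pb = 4 + 2Pb, so Pb = 2075/12.
Sellers receive Ps = 2075/12 + 8 = 2171/12; Q' = 419 − 0.4·(2075/12) = 2099/6.
Government outlay = subsidy × quantity = 8 × 2099/6 = 8396/3.

Government cost = 8396/3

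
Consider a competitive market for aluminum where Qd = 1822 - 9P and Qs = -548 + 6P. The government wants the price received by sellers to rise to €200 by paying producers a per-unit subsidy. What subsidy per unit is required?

At a seller price of 200, quantity supplied is -548 + 6·200 = 652.
Buyers absorb 652 only when they pay Pb with 1822 − 9·Pb = 652, i.e. Pb = 130.
s = Ps − Pb = 200 − 130 = 70.

Required subsidy s = €70 per unit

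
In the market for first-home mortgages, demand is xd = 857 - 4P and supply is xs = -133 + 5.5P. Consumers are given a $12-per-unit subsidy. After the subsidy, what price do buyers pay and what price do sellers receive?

Pre-subsidy: 857 - 4P = -133 + 5.5P gives P* = 1980/19, x* = 8363/19.
With the rebate, buyers effectively pay Pb = Ps − 12, where Ps is the price sellers receive.
Demand in terms of Ps becomes xd = 857 − 4(Ps − 12) = 905 - 4Ps. Setting this equal to supply: 905 - 4Ps = -133 + 5.5Ps, so Ps = 2076/19.
Buyers pay Pb = 2076/19 − 12 = 1848/19; x' = -133 + 5.5·(2076/19) = 8891/19.

Buyers pay 1848/19; sellers receive 2076/19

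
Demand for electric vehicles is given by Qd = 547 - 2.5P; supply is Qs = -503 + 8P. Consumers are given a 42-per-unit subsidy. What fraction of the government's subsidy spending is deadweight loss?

Pre-subsidy: 547 - 2.5P = -503 + 8P gives P* = 100, Q* = 297.
With the rebate, buyers effectively pay Pb = Ps − 42, where Ps is the price sellers receive.
Demand in terms of Ps becomes Qd = 547 − 2.5(Ps − 42) = 652 - 2.5Ps. Setting this equal to supply: 652 - 2.5Ps = -503 + 8Ps, so Ps = 110.
Buyers pay Pb = 110 − 42 = 68; Q' = -503 + 8·110 = 377.
ΔCS = ½(297 + 377)(100 − 68) = 10784; ΔPS = ½(297 + 377)(110 − 100) = 3370.
Government spending = 42 × 377 = 15834.
DWL = ½ × 42 × (377 − 297) = 1680; fraction = 1680 / 15834 = 40/377.

DWL / government spending = 40/377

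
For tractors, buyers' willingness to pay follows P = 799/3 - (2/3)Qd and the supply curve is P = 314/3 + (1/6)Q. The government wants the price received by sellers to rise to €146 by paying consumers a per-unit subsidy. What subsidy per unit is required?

Required subsidy s = €45 per unit

At a seller price of 146, quantity supplied is -628 + 6·146 = 248.
Buyers absorb 248 only when they pay Pb = 799/3 − (2/3)·248 = 101.
s = Ps − Pb = 146 − 101 = 45.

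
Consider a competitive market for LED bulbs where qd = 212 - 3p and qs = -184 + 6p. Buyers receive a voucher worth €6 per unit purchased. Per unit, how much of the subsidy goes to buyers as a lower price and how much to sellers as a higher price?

Buyers gain €4 per unit; sellers gain €2 per unit

Pre-subsidy: 212 - 3p = -184 + 6p gives p* = 44, q* = 80.
With the rebate, buyers effectively pay pb = ps − 6, where ps is the price sellers receive.
Demand in terms of ps becomes qd = 212 − 3(ps − 6) = 230 - 3ps. Setting this equal to supply: 230 - 3ps = -184 + 6ps, so ps = 46.
Buyers pay pb = 46 − 6 = 40; q' = -184 + 6·46 = 92.
Buyers' price falls by p* − pb = 44 − 40 = 4; sellers' price rises by ps − p* = 46 − 44 = 2.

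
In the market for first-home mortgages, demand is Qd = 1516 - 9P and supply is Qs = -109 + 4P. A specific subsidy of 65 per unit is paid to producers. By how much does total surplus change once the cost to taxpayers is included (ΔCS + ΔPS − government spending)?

Net change in total surplus = -5850

Pre-subsidy: 1516 - 9P = -109 + 4P gives P* = 125, Q* = 391.
With the subsidy, sellers receive Ps = Pb + 65 for each unit, where Pb is the price buyers pay.
Supply in terms of Pb becomes Qs = -109 + 4(Pb + 65) = 151 + 4Pb. Setting this equal to demand: 1516 - 9Pb = 151 + 4Pb, so Pb = 105.
Sellers receive Ps = 105 + 65 = 170; Q' = 1516 − 9·105 = 571.
ΔCS = ½(391 + 571)(125 − 105) = 9620; ΔPS = ½(391 + 571)(170 − 125) = 21645.
Government spending = 65 × 571 = 37115.
Net change = 9620 + 21645 − 37115 = -5850. The loss equals the DWL triangle ½·65·180.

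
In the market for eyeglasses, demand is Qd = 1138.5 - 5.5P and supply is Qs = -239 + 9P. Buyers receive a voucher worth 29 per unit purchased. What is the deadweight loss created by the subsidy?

Deadweight loss = 1435.5

Pre-subsidy: 1138.5 - 5.5P = -239 + 9P gives P* = 95, Q* = 616.
With the rebate, buyers effectively pay Pb = Ps − 29, where Ps is the price sellers receive.
Demand in terms of Ps becomes Qd = 1138.5 − 5.5(Ps − 29) = 1298 - 5.5Ps. Setting this equal to supply: 1298 - 5.5Ps = -239 + 9Ps, so Ps = 106.
Buyers pay Pb = 106 − 29 = 77; Q' = -239 + 9·106 = 715.
The subsidy expands output by 715 − 616 = 99 past the efficient level; on those units the gap between marginal cost and willingness to pay runs from 0 up to 29.
DWL = ½ × 29 × 99 = 1435.5.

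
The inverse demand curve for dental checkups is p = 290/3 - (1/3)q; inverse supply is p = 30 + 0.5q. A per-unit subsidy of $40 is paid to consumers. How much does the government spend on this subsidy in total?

Government cost = $5120

Pre-subsidy: 290/3 - (1/3)q = 30 + 0.5q gives q* = 80 and p* = 70.
With the rebate, buyers effectively pay pb = ps − 40, where ps is the price sellers receive.
On the curves, pb = 290/3 - (1/3)q and ps = 30 + 0.5q; the wedge ps − pb = 40 gives 30 + 0.5q − (290/3 - (1/3)q) = 40, so q' = 128.
Then pb = 290/3 − (1/3)·128 = 54 and ps = 30 + 0.5·128 = 94.
Government outlay = subsidy × quantity = 40 × 128 = 5120.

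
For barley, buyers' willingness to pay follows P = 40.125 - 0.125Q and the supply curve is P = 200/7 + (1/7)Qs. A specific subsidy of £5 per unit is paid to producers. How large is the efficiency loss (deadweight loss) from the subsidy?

Deadweight loss = 140/3

Pre-subsidy: 40.125 - 0.125Q = 200/7 + (1/7)Q gives Q* = 647/15 and P* = 521/15.
With the subsidy, sellers receive Ps = Pb + 5 for each unit, where Pb is the price buyers pay.
On the curves, Pb = 40.125 - 0.125Q and Ps = 200/7 + (1/7)Q; the wedge Ps − Pb = 5 gives 200/7 + (1/7)Q − (40.125 - 0.125Q) = 5, so Q' = 61.8.
Then Pb = 40.125 − 0.125·61.8 = 32.4 and Ps = 200/7 + (1/7)·61.8 = 37.4.
The subsidy expands output by 61.8 − 647/15 = 56/3 past the efficient level; on those units the gap between marginal cost and willingness to pay runs from 0 up to 5.
DWL = ½ × 5 × 56/3 = 140/3.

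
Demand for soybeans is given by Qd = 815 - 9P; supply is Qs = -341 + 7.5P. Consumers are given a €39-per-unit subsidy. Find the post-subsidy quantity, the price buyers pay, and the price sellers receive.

Pre-subsidy: 815 - 9P = -341 + 7.5P gives P* = 2312/33, Q* = 2029/11.
With the rebate, buyers effectively pay Pb = Ps − 39, where Ps is the price sellers receive.
Demand in terms of Ps becomes Qd = 815 − 9(Ps − 39) = 1166 - 9Ps. Setting this equal to supply: 1166 - 9Ps = -341 + 7.5Ps, so Ps = 274/3.
Buyers pay Pb = 274/3 − 39 = 157/3; Q' = -341 + 7.5·(274/3) = 344.

Q' = 344; buyers pay 157/3; sellers receive 274/3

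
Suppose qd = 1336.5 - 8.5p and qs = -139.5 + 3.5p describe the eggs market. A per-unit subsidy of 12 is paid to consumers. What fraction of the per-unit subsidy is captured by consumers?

Consumer share = 7/24

Pre-subsidy: 1336.5 - 8.5p = -139.5 + 3.5p gives p* = 123, q* = 291.
With the rebate, buyers effectively pay pb = ps − 12, where ps is the price sellers receive.
Demand in terms of ps becomes qd = 1336.5 − 8.5(ps − 12) = 1438.5 - 8.5ps. Setting this equal to supply: 1438.5 - 8.5ps = -139.5 + 3.5ps, so ps = 131.5.
Buyers pay pb = 131.5 − 12 = 119.5; q' = -139.5 + 3.5·131.5 = 320.75.
Buyers' price falls by p* − pb = 123 − 119.5 = 3.5; sellers' price rises by ps − p* = 131.5 − 123 = 8.5.
So consumers capture 3.5/12 = 7/24 of each unit of subsidy.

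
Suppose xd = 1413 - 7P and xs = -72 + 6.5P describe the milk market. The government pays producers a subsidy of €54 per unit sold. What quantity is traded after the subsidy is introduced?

x' = 825

Pre-subsidy: 1413 - 7P = -72 + 6.5P gives P* = 110, x* = 643.
With the subsidy, sellers receive Ps = Pb + 54 for each unit, where Pb is the price buyers pay.
Supply in terms of Pb becomes xs = -72 + 6.5(Pb + 54) = 279 + 6.5Pb. Setting this equal to demand: 1413 - 7Pb = 279 + 6.5Pb, so Pb = 84.
Sellers receive Ps = 84 + 54 = 138; x' = 1413 − 7·84 = 825.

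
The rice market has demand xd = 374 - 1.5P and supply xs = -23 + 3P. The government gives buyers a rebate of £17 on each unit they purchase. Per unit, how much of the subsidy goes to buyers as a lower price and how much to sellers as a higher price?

Buyers gain 34/3 per unit; sellers gain 17/3 per unit

Pre-subsidy: 374 - 1.5P = -23 + 3P gives P* = 794/9, x* = 725/3.
With the rebate, buyers effectively pay Pb = Ps − 17, where Ps is the price sellers receive.
Demand in terms of Ps becomes xd = 374 − 1.5(Ps − 17) = 399.5 - 1.5Ps. Setting this equal to supply: 399.5 - 1.5Ps = -23 + 3Ps, so Ps = 845/9.
Buyers pay Pb = 845/9 − 17 = 692/9; x' = -23 + 3·(845/9) = 776/3.
Buyers' price falls by P* − Pb = 794/9 − 692/9 = 34/3; sellers' price rises by Ps − P* = 845/9 − 794/9 = 17/3.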